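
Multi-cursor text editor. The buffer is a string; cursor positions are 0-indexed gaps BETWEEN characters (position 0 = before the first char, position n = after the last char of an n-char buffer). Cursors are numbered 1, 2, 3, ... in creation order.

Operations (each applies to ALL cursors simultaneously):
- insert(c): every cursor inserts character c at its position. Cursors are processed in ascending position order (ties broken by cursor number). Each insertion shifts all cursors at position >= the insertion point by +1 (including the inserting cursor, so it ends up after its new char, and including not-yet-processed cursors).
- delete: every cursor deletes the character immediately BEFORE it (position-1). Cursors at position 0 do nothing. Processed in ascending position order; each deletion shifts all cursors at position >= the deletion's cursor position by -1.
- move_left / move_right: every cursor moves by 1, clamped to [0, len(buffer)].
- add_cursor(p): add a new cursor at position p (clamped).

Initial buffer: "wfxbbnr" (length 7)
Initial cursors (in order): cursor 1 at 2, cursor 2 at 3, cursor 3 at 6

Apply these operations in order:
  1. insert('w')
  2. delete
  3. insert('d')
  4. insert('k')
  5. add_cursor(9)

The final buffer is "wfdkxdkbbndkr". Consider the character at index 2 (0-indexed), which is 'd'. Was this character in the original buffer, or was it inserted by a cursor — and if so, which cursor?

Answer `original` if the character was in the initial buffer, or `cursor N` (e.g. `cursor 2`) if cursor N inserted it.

After op 1 (insert('w')): buffer="wfwxwbbnwr" (len 10), cursors c1@3 c2@5 c3@9, authorship ..1.2...3.
After op 2 (delete): buffer="wfxbbnr" (len 7), cursors c1@2 c2@3 c3@6, authorship .......
After op 3 (insert('d')): buffer="wfdxdbbndr" (len 10), cursors c1@3 c2@5 c3@9, authorship ..1.2...3.
After op 4 (insert('k')): buffer="wfdkxdkbbndkr" (len 13), cursors c1@4 c2@7 c3@12, authorship ..11.22...33.
After op 5 (add_cursor(9)): buffer="wfdkxdkbbndkr" (len 13), cursors c1@4 c2@7 c4@9 c3@12, authorship ..11.22...33.
Authorship (.=original, N=cursor N): . . 1 1 . 2 2 . . . 3 3 .
Index 2: author = 1

Answer: cursor 1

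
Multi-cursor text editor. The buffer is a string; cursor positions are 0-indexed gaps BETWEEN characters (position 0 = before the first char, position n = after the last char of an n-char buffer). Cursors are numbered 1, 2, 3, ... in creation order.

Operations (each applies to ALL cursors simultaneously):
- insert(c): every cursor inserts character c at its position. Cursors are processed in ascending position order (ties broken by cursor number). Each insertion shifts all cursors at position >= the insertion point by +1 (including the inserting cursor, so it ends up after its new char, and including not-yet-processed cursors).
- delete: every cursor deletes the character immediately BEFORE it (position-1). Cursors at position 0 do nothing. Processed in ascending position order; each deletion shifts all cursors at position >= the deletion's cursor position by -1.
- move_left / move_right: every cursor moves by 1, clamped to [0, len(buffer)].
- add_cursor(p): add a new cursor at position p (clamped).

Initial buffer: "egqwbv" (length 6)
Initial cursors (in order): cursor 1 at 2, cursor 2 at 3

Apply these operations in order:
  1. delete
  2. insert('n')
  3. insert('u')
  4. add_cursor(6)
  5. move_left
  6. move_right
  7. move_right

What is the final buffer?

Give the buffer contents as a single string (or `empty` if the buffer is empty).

Answer: ennuuwbv

Derivation:
After op 1 (delete): buffer="ewbv" (len 4), cursors c1@1 c2@1, authorship ....
After op 2 (insert('n')): buffer="ennwbv" (len 6), cursors c1@3 c2@3, authorship .12...
After op 3 (insert('u')): buffer="ennuuwbv" (len 8), cursors c1@5 c2@5, authorship .1212...
After op 4 (add_cursor(6)): buffer="ennuuwbv" (len 8), cursors c1@5 c2@5 c3@6, authorship .1212...
After op 5 (move_left): buffer="ennuuwbv" (len 8), cursors c1@4 c2@4 c3@5, authorship .1212...
After op 6 (move_right): buffer="ennuuwbv" (len 8), cursors c1@5 c2@5 c3@6, authorship .1212...
After op 7 (move_right): buffer="ennuuwbv" (len 8), cursors c1@6 c2@6 c3@7, authorship .1212...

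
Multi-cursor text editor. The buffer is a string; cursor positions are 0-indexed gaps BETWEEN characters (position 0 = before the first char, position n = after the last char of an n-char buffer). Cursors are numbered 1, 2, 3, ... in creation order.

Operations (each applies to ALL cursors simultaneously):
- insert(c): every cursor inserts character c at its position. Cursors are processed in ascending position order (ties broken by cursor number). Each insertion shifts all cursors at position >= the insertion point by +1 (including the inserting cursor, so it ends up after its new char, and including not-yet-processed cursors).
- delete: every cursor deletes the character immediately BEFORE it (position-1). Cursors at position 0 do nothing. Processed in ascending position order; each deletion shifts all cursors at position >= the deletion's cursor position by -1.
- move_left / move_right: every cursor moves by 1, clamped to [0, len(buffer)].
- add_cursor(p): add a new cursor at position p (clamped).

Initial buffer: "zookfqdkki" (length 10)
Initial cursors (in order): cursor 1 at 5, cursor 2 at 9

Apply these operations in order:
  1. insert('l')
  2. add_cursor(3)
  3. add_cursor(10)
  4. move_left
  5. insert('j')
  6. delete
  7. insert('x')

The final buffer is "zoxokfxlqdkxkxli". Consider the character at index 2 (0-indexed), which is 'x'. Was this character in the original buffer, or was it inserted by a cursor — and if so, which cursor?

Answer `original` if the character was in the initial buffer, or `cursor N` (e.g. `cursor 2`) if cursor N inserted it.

Answer: cursor 3

Derivation:
After op 1 (insert('l')): buffer="zookflqdkkli" (len 12), cursors c1@6 c2@11, authorship .....1....2.
After op 2 (add_cursor(3)): buffer="zookflqdkkli" (len 12), cursors c3@3 c1@6 c2@11, authorship .....1....2.
After op 3 (add_cursor(10)): buffer="zookflqdkkli" (len 12), cursors c3@3 c1@6 c4@10 c2@11, authorship .....1....2.
After op 4 (move_left): buffer="zookflqdkkli" (len 12), cursors c3@2 c1@5 c4@9 c2@10, authorship .....1....2.
After op 5 (insert('j')): buffer="zojokfjlqdkjkjli" (len 16), cursors c3@3 c1@7 c4@12 c2@14, authorship ..3...11...4.22.
After op 6 (delete): buffer="zookflqdkkli" (len 12), cursors c3@2 c1@5 c4@9 c2@10, authorship .....1....2.
After op 7 (insert('x')): buffer="zoxokfxlqdkxkxli" (len 16), cursors c3@3 c1@7 c4@12 c2@14, authorship ..3...11...4.22.
Authorship (.=original, N=cursor N): . . 3 . . . 1 1 . . . 4 . 2 2 .
Index 2: author = 3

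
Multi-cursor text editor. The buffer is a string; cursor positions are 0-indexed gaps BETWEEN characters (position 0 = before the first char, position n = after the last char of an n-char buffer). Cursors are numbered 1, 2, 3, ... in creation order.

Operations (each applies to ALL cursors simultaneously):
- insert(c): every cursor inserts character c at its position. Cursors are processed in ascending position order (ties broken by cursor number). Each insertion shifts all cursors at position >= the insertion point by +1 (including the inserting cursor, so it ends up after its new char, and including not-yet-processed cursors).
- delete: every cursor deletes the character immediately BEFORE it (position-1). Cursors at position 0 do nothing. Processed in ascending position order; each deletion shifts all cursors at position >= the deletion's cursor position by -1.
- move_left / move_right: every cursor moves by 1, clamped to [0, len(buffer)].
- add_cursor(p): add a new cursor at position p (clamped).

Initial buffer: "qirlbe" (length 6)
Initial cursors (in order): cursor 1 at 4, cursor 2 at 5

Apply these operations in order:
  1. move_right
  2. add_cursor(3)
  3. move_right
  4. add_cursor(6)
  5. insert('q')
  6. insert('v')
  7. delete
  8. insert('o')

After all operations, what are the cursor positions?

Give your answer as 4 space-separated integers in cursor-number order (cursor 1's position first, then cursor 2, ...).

Answer: 14 14 6 14

Derivation:
After op 1 (move_right): buffer="qirlbe" (len 6), cursors c1@5 c2@6, authorship ......
After op 2 (add_cursor(3)): buffer="qirlbe" (len 6), cursors c3@3 c1@5 c2@6, authorship ......
After op 3 (move_right): buffer="qirlbe" (len 6), cursors c3@4 c1@6 c2@6, authorship ......
After op 4 (add_cursor(6)): buffer="qirlbe" (len 6), cursors c3@4 c1@6 c2@6 c4@6, authorship ......
After op 5 (insert('q')): buffer="qirlqbeqqq" (len 10), cursors c3@5 c1@10 c2@10 c4@10, authorship ....3..124
After op 6 (insert('v')): buffer="qirlqvbeqqqvvv" (len 14), cursors c3@6 c1@14 c2@14 c4@14, authorship ....33..124124
After op 7 (delete): buffer="qirlqbeqqq" (len 10), cursors c3@5 c1@10 c2@10 c4@10, authorship ....3..124
After op 8 (insert('o')): buffer="qirlqobeqqqooo" (len 14), cursors c3@6 c1@14 c2@14 c4@14, authorship ....33..124124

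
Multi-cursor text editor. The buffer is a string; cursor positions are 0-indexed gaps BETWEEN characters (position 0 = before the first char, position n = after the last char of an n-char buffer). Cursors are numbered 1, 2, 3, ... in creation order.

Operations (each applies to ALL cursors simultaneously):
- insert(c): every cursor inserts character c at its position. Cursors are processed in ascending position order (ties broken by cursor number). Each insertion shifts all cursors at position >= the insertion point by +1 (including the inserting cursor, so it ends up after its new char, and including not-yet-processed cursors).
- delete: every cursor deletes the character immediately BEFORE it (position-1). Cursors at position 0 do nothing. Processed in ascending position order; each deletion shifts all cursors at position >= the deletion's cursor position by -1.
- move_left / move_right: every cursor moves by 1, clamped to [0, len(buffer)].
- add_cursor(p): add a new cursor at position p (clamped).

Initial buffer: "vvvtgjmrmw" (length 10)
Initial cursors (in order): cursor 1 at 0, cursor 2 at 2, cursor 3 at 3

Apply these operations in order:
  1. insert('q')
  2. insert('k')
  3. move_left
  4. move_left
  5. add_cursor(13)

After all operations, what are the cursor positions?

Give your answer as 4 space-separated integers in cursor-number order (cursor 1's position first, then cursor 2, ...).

After op 1 (insert('q')): buffer="qvvqvqtgjmrmw" (len 13), cursors c1@1 c2@4 c3@6, authorship 1..2.3.......
After op 2 (insert('k')): buffer="qkvvqkvqktgjmrmw" (len 16), cursors c1@2 c2@6 c3@9, authorship 11..22.33.......
After op 3 (move_left): buffer="qkvvqkvqktgjmrmw" (len 16), cursors c1@1 c2@5 c3@8, authorship 11..22.33.......
After op 4 (move_left): buffer="qkvvqkvqktgjmrmw" (len 16), cursors c1@0 c2@4 c3@7, authorship 11..22.33.......
After op 5 (add_cursor(13)): buffer="qkvvqkvqktgjmrmw" (len 16), cursors c1@0 c2@4 c3@7 c4@13, authorship 11..22.33.......

Answer: 0 4 7 13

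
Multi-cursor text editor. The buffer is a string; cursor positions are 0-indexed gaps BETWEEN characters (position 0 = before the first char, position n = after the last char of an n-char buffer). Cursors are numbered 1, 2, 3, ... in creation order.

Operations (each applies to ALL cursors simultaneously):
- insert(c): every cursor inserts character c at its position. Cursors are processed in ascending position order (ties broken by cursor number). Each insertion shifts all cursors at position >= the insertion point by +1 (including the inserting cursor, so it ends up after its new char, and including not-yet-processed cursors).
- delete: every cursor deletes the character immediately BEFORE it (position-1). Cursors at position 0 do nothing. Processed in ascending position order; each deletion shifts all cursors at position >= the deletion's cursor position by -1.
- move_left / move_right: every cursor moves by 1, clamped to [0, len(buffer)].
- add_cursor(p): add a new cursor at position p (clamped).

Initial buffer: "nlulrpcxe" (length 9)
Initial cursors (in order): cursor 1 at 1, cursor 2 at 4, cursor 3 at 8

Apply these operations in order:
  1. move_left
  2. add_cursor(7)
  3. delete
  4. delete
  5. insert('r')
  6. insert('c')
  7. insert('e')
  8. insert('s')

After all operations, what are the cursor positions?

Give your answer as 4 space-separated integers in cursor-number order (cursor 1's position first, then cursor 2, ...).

After op 1 (move_left): buffer="nlulrpcxe" (len 9), cursors c1@0 c2@3 c3@7, authorship .........
After op 2 (add_cursor(7)): buffer="nlulrpcxe" (len 9), cursors c1@0 c2@3 c3@7 c4@7, authorship .........
After op 3 (delete): buffer="nllrxe" (len 6), cursors c1@0 c2@2 c3@4 c4@4, authorship ......
After op 4 (delete): buffer="nxe" (len 3), cursors c1@0 c2@1 c3@1 c4@1, authorship ...
After op 5 (insert('r')): buffer="rnrrrxe" (len 7), cursors c1@1 c2@5 c3@5 c4@5, authorship 1.234..
After op 6 (insert('c')): buffer="rcnrrrcccxe" (len 11), cursors c1@2 c2@9 c3@9 c4@9, authorship 11.234234..
After op 7 (insert('e')): buffer="rcenrrrccceeexe" (len 15), cursors c1@3 c2@13 c3@13 c4@13, authorship 111.234234234..
After op 8 (insert('s')): buffer="rcesnrrrccceeesssxe" (len 19), cursors c1@4 c2@17 c3@17 c4@17, authorship 1111.234234234234..

Answer: 4 17 17 17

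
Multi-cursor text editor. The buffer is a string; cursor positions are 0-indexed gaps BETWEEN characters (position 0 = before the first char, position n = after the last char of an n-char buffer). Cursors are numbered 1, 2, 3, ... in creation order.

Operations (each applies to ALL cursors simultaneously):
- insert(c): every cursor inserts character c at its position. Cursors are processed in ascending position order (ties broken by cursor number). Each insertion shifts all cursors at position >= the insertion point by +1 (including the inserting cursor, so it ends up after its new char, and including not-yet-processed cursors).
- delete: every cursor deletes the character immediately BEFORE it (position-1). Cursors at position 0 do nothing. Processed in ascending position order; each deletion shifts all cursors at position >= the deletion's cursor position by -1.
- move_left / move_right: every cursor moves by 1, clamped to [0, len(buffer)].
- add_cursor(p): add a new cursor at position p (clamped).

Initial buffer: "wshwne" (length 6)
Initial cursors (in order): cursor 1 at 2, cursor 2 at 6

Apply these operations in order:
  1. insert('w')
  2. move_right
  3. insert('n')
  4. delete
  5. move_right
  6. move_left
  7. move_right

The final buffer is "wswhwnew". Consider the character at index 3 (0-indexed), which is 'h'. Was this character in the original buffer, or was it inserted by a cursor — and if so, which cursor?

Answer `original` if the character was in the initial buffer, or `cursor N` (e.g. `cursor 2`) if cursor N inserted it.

After op 1 (insert('w')): buffer="wswhwnew" (len 8), cursors c1@3 c2@8, authorship ..1....2
After op 2 (move_right): buffer="wswhwnew" (len 8), cursors c1@4 c2@8, authorship ..1....2
After op 3 (insert('n')): buffer="wswhnwnewn" (len 10), cursors c1@5 c2@10, authorship ..1.1...22
After op 4 (delete): buffer="wswhwnew" (len 8), cursors c1@4 c2@8, authorship ..1....2
After op 5 (move_right): buffer="wswhwnew" (len 8), cursors c1@5 c2@8, authorship ..1....2
After op 6 (move_left): buffer="wswhwnew" (len 8), cursors c1@4 c2@7, authorship ..1....2
After op 7 (move_right): buffer="wswhwnew" (len 8), cursors c1@5 c2@8, authorship ..1....2
Authorship (.=original, N=cursor N): . . 1 . . . . 2
Index 3: author = original

Answer: original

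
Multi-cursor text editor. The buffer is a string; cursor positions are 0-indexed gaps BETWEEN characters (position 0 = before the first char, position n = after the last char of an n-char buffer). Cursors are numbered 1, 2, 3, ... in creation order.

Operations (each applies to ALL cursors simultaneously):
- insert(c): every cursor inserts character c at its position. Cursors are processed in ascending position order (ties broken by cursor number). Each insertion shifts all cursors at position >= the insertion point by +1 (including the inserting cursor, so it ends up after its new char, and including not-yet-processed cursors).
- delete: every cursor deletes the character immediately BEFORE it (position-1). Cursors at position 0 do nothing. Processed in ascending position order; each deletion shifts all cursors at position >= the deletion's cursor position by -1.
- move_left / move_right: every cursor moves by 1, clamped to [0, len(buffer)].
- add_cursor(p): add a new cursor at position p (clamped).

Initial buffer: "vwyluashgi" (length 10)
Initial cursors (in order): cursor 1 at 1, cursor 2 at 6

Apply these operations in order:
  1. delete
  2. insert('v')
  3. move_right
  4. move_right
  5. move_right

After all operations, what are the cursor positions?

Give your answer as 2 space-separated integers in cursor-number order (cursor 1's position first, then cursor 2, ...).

Answer: 4 9

Derivation:
After op 1 (delete): buffer="wylushgi" (len 8), cursors c1@0 c2@4, authorship ........
After op 2 (insert('v')): buffer="vwyluvshgi" (len 10), cursors c1@1 c2@6, authorship 1....2....
After op 3 (move_right): buffer="vwyluvshgi" (len 10), cursors c1@2 c2@7, authorship 1....2....
After op 4 (move_right): buffer="vwyluvshgi" (len 10), cursors c1@3 c2@8, authorship 1....2....
After op 5 (move_right): buffer="vwyluvshgi" (len 10), cursors c1@4 c2@9, authorship 1....2....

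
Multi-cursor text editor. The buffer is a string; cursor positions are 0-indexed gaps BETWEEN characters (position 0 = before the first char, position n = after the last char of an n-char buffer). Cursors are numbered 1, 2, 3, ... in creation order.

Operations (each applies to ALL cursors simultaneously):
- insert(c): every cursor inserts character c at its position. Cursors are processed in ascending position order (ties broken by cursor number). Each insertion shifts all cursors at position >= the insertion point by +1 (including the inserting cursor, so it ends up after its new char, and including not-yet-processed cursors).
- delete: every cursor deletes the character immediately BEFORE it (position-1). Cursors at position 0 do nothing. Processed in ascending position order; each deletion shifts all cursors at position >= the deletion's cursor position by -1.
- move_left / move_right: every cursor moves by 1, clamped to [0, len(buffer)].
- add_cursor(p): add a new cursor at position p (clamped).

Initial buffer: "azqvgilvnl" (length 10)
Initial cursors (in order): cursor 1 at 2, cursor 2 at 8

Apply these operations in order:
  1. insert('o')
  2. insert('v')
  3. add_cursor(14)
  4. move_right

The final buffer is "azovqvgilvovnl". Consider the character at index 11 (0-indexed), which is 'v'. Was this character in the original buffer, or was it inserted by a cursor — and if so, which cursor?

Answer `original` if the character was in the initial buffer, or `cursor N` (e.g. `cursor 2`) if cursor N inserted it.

Answer: cursor 2

Derivation:
After op 1 (insert('o')): buffer="azoqvgilvonl" (len 12), cursors c1@3 c2@10, authorship ..1......2..
After op 2 (insert('v')): buffer="azovqvgilvovnl" (len 14), cursors c1@4 c2@12, authorship ..11......22..
After op 3 (add_cursor(14)): buffer="azovqvgilvovnl" (len 14), cursors c1@4 c2@12 c3@14, authorship ..11......22..
After op 4 (move_right): buffer="azovqvgilvovnl" (len 14), cursors c1@5 c2@13 c3@14, authorship ..11......22..
Authorship (.=original, N=cursor N): . . 1 1 . . . . . . 2 2 . .
Index 11: author = 2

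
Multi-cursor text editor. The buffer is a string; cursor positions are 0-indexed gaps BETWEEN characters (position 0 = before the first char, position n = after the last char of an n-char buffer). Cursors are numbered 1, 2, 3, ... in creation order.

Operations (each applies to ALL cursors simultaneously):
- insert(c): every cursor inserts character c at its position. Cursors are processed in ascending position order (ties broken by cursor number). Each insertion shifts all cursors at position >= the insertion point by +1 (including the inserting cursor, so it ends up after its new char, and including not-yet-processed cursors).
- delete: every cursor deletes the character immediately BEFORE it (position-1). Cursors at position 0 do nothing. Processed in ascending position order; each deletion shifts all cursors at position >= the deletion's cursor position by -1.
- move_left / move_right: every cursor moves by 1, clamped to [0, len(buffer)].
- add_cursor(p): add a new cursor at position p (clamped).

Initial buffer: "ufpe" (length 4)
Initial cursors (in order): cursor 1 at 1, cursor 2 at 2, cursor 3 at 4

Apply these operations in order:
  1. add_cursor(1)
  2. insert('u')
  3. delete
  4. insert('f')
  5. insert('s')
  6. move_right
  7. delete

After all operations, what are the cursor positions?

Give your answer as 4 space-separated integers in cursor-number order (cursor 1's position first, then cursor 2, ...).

After op 1 (add_cursor(1)): buffer="ufpe" (len 4), cursors c1@1 c4@1 c2@2 c3@4, authorship ....
After op 2 (insert('u')): buffer="uuufupeu" (len 8), cursors c1@3 c4@3 c2@5 c3@8, authorship .14.2..3
After op 3 (delete): buffer="ufpe" (len 4), cursors c1@1 c4@1 c2@2 c3@4, authorship ....
After op 4 (insert('f')): buffer="uffffpef" (len 8), cursors c1@3 c4@3 c2@5 c3@8, authorship .14.2..3
After op 5 (insert('s')): buffer="uffssffspefs" (len 12), cursors c1@5 c4@5 c2@8 c3@12, authorship .1414.22..33
After op 6 (move_right): buffer="uffssffspefs" (len 12), cursors c1@6 c4@6 c2@9 c3@12, authorship .1414.22..33
After op 7 (delete): buffer="uffsfsef" (len 8), cursors c1@4 c4@4 c2@6 c3@8, authorship .14122.3

Answer: 4 6 8 4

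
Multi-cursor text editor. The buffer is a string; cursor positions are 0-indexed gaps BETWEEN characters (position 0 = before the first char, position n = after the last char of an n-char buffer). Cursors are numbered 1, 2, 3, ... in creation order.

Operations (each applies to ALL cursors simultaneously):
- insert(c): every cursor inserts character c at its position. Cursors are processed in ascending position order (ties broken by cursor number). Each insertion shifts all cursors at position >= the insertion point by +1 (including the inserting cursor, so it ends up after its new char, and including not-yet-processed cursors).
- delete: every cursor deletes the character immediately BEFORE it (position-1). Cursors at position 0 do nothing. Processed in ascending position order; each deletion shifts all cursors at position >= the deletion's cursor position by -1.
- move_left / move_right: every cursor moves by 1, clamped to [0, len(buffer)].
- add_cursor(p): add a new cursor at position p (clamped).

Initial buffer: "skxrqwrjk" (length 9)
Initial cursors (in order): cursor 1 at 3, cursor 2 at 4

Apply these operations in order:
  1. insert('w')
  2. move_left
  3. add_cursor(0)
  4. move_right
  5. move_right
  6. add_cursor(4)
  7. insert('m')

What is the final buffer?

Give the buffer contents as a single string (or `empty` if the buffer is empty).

After op 1 (insert('w')): buffer="skxwrwqwrjk" (len 11), cursors c1@4 c2@6, authorship ...1.2.....
After op 2 (move_left): buffer="skxwrwqwrjk" (len 11), cursors c1@3 c2@5, authorship ...1.2.....
After op 3 (add_cursor(0)): buffer="skxwrwqwrjk" (len 11), cursors c3@0 c1@3 c2@5, authorship ...1.2.....
After op 4 (move_right): buffer="skxwrwqwrjk" (len 11), cursors c3@1 c1@4 c2@6, authorship ...1.2.....
After op 5 (move_right): buffer="skxwrwqwrjk" (len 11), cursors c3@2 c1@5 c2@7, authorship ...1.2.....
After op 6 (add_cursor(4)): buffer="skxwrwqwrjk" (len 11), cursors c3@2 c4@4 c1@5 c2@7, authorship ...1.2.....
After op 7 (insert('m')): buffer="skmxwmrmwqmwrjk" (len 15), cursors c3@3 c4@6 c1@8 c2@11, authorship ..3.14.12.2....

Answer: skmxwmrmwqmwrjk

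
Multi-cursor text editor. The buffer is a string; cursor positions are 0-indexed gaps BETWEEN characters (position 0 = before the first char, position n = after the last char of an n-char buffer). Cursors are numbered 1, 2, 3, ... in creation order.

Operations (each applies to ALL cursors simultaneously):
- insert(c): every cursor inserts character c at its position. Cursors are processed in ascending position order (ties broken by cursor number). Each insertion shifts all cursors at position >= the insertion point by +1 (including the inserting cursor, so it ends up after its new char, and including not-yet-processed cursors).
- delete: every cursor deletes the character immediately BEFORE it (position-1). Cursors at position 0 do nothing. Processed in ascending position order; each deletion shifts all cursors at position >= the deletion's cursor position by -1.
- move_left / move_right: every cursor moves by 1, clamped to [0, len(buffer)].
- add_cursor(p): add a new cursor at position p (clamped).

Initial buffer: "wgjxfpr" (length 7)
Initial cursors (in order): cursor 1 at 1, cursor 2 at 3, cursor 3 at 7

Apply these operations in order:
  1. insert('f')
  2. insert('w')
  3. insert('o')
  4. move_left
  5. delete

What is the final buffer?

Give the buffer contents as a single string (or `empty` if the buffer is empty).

Answer: wfogjfoxfprfo

Derivation:
After op 1 (insert('f')): buffer="wfgjfxfprf" (len 10), cursors c1@2 c2@5 c3@10, authorship .1..2....3
After op 2 (insert('w')): buffer="wfwgjfwxfprfw" (len 13), cursors c1@3 c2@7 c3@13, authorship .11..22....33
After op 3 (insert('o')): buffer="wfwogjfwoxfprfwo" (len 16), cursors c1@4 c2@9 c3@16, authorship .111..222....333
After op 4 (move_left): buffer="wfwogjfwoxfprfwo" (len 16), cursors c1@3 c2@8 c3@15, authorship .111..222....333
After op 5 (delete): buffer="wfogjfoxfprfo" (len 13), cursors c1@2 c2@6 c3@12, authorship .11..22....33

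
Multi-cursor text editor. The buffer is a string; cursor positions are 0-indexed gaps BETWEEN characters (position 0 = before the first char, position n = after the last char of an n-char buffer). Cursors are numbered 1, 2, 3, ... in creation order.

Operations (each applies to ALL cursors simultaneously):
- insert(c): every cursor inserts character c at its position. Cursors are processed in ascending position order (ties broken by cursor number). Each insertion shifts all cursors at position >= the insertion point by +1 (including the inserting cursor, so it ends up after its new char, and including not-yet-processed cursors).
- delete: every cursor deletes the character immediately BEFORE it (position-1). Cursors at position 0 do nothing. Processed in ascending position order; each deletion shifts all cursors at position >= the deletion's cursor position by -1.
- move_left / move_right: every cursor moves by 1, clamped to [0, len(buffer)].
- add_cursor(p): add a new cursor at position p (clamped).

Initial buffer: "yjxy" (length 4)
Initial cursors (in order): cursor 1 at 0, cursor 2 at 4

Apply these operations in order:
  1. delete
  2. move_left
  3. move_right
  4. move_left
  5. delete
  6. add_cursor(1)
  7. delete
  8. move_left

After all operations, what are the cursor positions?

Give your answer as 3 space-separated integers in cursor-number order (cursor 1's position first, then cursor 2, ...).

Answer: 0 0 0

Derivation:
After op 1 (delete): buffer="yjx" (len 3), cursors c1@0 c2@3, authorship ...
After op 2 (move_left): buffer="yjx" (len 3), cursors c1@0 c2@2, authorship ...
After op 3 (move_right): buffer="yjx" (len 3), cursors c1@1 c2@3, authorship ...
After op 4 (move_left): buffer="yjx" (len 3), cursors c1@0 c2@2, authorship ...
After op 5 (delete): buffer="yx" (len 2), cursors c1@0 c2@1, authorship ..
After op 6 (add_cursor(1)): buffer="yx" (len 2), cursors c1@0 c2@1 c3@1, authorship ..
After op 7 (delete): buffer="x" (len 1), cursors c1@0 c2@0 c3@0, authorship .
After op 8 (move_left): buffer="x" (len 1), cursors c1@0 c2@0 c3@0, authorship .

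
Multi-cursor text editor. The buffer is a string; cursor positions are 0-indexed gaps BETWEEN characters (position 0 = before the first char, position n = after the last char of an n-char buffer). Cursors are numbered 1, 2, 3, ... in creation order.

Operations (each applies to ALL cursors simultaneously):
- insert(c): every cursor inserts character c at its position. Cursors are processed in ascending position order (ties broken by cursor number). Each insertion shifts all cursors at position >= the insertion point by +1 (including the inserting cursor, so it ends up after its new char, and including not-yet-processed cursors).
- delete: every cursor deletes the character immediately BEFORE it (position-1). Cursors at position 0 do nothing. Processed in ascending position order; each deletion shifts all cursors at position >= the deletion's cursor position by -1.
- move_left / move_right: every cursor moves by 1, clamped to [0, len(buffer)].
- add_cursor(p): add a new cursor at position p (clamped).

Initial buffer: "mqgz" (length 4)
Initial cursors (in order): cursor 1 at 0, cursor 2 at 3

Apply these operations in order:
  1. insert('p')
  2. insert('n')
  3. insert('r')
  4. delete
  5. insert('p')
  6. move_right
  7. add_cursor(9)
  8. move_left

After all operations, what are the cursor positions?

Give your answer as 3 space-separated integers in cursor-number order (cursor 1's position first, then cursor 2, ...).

Answer: 3 9 8

Derivation:
After op 1 (insert('p')): buffer="pmqgpz" (len 6), cursors c1@1 c2@5, authorship 1...2.
After op 2 (insert('n')): buffer="pnmqgpnz" (len 8), cursors c1@2 c2@7, authorship 11...22.
After op 3 (insert('r')): buffer="pnrmqgpnrz" (len 10), cursors c1@3 c2@9, authorship 111...222.
After op 4 (delete): buffer="pnmqgpnz" (len 8), cursors c1@2 c2@7, authorship 11...22.
After op 5 (insert('p')): buffer="pnpmqgpnpz" (len 10), cursors c1@3 c2@9, authorship 111...222.
After op 6 (move_right): buffer="pnpmqgpnpz" (len 10), cursors c1@4 c2@10, authorship 111...222.
After op 7 (add_cursor(9)): buffer="pnpmqgpnpz" (len 10), cursors c1@4 c3@9 c2@10, authorship 111...222.
After op 8 (move_left): buffer="pnpmqgpnpz" (len 10), cursors c1@3 c3@8 c2@9, authorship 111...222.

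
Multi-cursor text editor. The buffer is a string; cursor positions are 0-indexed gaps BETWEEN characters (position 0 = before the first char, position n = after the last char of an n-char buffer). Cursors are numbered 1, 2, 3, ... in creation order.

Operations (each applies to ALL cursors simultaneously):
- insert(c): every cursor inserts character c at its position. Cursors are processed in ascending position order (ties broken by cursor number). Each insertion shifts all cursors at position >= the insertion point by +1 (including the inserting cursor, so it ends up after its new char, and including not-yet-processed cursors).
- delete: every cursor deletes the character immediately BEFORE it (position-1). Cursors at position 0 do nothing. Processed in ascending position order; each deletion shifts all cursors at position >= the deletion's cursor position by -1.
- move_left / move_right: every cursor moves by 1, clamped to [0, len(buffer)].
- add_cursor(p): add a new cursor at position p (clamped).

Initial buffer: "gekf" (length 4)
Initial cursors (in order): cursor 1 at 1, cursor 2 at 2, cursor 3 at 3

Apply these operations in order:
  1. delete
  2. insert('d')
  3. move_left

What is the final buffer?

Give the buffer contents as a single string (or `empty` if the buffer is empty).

After op 1 (delete): buffer="f" (len 1), cursors c1@0 c2@0 c3@0, authorship .
After op 2 (insert('d')): buffer="dddf" (len 4), cursors c1@3 c2@3 c3@3, authorship 123.
After op 3 (move_left): buffer="dddf" (len 4), cursors c1@2 c2@2 c3@2, authorship 123.

Answer: dddf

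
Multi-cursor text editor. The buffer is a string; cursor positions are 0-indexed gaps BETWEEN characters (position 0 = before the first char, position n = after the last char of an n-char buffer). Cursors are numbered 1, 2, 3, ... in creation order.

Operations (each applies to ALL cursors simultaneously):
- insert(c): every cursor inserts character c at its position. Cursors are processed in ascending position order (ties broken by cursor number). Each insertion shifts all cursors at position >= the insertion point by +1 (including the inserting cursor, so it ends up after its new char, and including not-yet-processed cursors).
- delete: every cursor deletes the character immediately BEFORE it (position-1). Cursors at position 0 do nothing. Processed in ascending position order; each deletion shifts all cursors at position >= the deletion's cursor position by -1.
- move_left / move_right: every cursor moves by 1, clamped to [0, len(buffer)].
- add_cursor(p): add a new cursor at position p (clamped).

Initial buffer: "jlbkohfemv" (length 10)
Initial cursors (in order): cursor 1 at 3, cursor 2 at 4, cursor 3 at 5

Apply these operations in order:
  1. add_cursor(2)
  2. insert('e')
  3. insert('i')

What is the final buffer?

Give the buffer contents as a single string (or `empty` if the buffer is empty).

After op 1 (add_cursor(2)): buffer="jlbkohfemv" (len 10), cursors c4@2 c1@3 c2@4 c3@5, authorship ..........
After op 2 (insert('e')): buffer="jlebekeoehfemv" (len 14), cursors c4@3 c1@5 c2@7 c3@9, authorship ..4.1.2.3.....
After op 3 (insert('i')): buffer="jleibeikeioeihfemv" (len 18), cursors c4@4 c1@7 c2@10 c3@13, authorship ..44.11.22.33.....

Answer: jleibeikeioeihfemv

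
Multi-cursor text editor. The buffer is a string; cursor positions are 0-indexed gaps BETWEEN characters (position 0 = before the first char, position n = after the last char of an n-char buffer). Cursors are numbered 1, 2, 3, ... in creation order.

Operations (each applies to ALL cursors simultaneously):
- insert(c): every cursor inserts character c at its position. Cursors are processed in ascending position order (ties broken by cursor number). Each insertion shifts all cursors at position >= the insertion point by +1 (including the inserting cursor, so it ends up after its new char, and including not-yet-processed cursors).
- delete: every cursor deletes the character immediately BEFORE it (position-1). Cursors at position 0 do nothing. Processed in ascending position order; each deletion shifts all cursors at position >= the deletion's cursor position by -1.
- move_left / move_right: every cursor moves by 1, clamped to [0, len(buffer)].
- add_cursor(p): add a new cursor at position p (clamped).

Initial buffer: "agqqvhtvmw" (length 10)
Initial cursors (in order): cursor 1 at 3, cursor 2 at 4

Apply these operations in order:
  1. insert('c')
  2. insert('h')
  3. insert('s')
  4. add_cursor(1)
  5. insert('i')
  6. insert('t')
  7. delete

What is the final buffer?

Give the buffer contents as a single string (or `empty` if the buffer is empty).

Answer: aigqchsiqchsivhtvmw

Derivation:
After op 1 (insert('c')): buffer="agqcqcvhtvmw" (len 12), cursors c1@4 c2@6, authorship ...1.2......
After op 2 (insert('h')): buffer="agqchqchvhtvmw" (len 14), cursors c1@5 c2@8, authorship ...11.22......
After op 3 (insert('s')): buffer="agqchsqchsvhtvmw" (len 16), cursors c1@6 c2@10, authorship ...111.222......
After op 4 (add_cursor(1)): buffer="agqchsqchsvhtvmw" (len 16), cursors c3@1 c1@6 c2@10, authorship ...111.222......
After op 5 (insert('i')): buffer="aigqchsiqchsivhtvmw" (len 19), cursors c3@2 c1@8 c2@13, authorship .3..1111.2222......
After op 6 (insert('t')): buffer="aitgqchsitqchsitvhtvmw" (len 22), cursors c3@3 c1@10 c2@16, authorship .33..11111.22222......
After op 7 (delete): buffer="aigqchsiqchsivhtvmw" (len 19), cursors c3@2 c1@8 c2@13, authorship .3..1111.2222......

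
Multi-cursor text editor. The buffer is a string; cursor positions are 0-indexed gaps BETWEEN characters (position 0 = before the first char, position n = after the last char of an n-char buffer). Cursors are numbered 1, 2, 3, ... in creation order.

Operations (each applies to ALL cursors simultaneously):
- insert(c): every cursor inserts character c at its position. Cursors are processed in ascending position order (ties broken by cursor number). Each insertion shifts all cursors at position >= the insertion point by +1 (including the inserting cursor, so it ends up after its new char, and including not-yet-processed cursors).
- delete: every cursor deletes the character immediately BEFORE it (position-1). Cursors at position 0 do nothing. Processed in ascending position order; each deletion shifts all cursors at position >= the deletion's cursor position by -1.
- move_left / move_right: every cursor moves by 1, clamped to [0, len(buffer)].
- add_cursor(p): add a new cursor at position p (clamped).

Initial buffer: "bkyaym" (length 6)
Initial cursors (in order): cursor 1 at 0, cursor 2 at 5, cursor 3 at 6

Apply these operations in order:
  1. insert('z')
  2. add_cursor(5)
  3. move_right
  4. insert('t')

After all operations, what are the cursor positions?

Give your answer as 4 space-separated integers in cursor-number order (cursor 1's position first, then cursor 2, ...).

After op 1 (insert('z')): buffer="zbkyayzmz" (len 9), cursors c1@1 c2@7 c3@9, authorship 1.....2.3
After op 2 (add_cursor(5)): buffer="zbkyayzmz" (len 9), cursors c1@1 c4@5 c2@7 c3@9, authorship 1.....2.3
After op 3 (move_right): buffer="zbkyayzmz" (len 9), cursors c1@2 c4@6 c2@8 c3@9, authorship 1.....2.3
After op 4 (insert('t')): buffer="zbtkyaytzmtzt" (len 13), cursors c1@3 c4@8 c2@11 c3@13, authorship 1.1....42.233

Answer: 3 11 13 8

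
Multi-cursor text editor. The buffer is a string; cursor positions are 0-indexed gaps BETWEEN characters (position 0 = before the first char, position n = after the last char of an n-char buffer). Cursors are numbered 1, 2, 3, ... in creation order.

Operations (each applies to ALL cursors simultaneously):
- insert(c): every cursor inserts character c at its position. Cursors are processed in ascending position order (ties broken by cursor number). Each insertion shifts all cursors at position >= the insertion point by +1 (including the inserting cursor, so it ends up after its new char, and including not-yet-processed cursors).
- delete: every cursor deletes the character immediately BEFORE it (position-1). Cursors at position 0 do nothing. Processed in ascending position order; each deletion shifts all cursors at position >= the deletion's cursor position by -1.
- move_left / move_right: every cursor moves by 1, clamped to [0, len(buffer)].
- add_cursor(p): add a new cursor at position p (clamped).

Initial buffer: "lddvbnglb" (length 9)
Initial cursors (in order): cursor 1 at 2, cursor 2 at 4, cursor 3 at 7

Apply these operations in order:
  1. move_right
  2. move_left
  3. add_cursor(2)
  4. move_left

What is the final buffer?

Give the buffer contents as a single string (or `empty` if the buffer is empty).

Answer: lddvbnglb

Derivation:
After op 1 (move_right): buffer="lddvbnglb" (len 9), cursors c1@3 c2@5 c3@8, authorship .........
After op 2 (move_left): buffer="lddvbnglb" (len 9), cursors c1@2 c2@4 c3@7, authorship .........
After op 3 (add_cursor(2)): buffer="lddvbnglb" (len 9), cursors c1@2 c4@2 c2@4 c3@7, authorship .........
After op 4 (move_left): buffer="lddvbnglb" (len 9), cursors c1@1 c4@1 c2@3 c3@6, authorship .........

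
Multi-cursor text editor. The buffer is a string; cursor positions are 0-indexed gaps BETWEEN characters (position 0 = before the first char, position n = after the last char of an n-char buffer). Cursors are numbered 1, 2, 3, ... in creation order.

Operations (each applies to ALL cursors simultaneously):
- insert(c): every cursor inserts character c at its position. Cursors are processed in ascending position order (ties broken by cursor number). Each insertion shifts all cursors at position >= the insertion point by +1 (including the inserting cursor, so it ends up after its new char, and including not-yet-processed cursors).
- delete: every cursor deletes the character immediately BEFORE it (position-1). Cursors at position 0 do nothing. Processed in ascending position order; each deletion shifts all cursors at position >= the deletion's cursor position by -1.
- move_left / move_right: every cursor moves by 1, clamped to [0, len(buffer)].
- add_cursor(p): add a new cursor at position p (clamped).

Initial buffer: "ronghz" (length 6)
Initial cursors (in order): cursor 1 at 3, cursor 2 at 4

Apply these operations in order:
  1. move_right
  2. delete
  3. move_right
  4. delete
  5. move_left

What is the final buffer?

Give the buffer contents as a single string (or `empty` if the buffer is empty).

Answer: ro

Derivation:
After op 1 (move_right): buffer="ronghz" (len 6), cursors c1@4 c2@5, authorship ......
After op 2 (delete): buffer="ronz" (len 4), cursors c1@3 c2@3, authorship ....
After op 3 (move_right): buffer="ronz" (len 4), cursors c1@4 c2@4, authorship ....
After op 4 (delete): buffer="ro" (len 2), cursors c1@2 c2@2, authorship ..
After op 5 (move_left): buffer="ro" (len 2), cursors c1@1 c2@1, authorship ..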